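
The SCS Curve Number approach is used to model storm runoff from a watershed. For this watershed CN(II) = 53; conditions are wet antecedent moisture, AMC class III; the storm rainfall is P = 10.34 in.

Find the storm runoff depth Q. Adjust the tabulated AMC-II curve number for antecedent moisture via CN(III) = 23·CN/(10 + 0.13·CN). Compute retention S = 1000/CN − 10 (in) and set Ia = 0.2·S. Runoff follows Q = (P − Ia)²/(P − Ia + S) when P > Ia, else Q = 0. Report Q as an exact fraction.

Wet (AMC III): CN(III) = 23·53/(10 + 0.13·53) = 1219/(1689/100) = 121900/1689 ≈ 72.173
Retention S: 1000/CN − 10 with CN=72.173 → S = 4700/1219 ≈ 3.856 in
Ia = 0.2S: 0.2·3.856 = 0.771 in (exactly 940/1219)
Excess rainfall: 10.340 − 0.771 = 9.569 in; P > Ia so Q > 0
Q = (583223/60950)²/((583223/60950) + 4700/1219) = (340149067729/3714902500)/(818223/60950) = 7237214207/1061078550 in ≈ 6.821 in

Q = 7237214207/1061078550 in ≈ 6.821 in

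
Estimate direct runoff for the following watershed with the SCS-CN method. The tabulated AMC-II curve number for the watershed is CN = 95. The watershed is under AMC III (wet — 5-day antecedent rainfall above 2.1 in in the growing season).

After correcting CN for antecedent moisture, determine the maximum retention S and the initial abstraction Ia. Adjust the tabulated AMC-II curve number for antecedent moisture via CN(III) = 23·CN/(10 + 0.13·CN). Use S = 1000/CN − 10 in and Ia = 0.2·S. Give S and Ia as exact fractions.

Adjust CN=95 to AMC III: 23·95/(10 + 0.13·95) → 2185 ÷ (447/20) = 43700/447 ≈ 97.763
Retention S: 1000/CN − 10 with CN=97.763 → S = 100/437 ≈ 0.229 in
Ia = 0.2S: 0.2·0.229 = 0.046 in (exactly 20/437)

S = 100/437 in ≈ 0.229 in; Ia = 20/437 in ≈ 0.046 in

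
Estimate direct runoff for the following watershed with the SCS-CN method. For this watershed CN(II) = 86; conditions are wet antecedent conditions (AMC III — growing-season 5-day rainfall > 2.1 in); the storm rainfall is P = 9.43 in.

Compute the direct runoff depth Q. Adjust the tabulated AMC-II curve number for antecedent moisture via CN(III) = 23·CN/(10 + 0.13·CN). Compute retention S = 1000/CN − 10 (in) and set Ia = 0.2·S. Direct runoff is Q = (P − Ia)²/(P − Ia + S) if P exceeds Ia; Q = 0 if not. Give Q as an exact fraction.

Q = 843875565129/97775210300 in ≈ 8.631 in

Wet (AMC III): CN(III) = 23·86/(10 + 0.13·86) = 1978/(1059/50) = 98900/1059 ≈ 93.390
S = 1000/(98900/1059) − 10 = 700/989 in ≈ 0.708 in
Ia = 0.2·(700/989) = 140/989 in ≈ 0.142 in
Since P=9.430 > Ia=0.142: effective rainfall P−Ia = 918627/98900 in
Q: (918627/98900)² ÷ (988627/98900) = 843875565129/97775210300 in (≈ 8.631 in)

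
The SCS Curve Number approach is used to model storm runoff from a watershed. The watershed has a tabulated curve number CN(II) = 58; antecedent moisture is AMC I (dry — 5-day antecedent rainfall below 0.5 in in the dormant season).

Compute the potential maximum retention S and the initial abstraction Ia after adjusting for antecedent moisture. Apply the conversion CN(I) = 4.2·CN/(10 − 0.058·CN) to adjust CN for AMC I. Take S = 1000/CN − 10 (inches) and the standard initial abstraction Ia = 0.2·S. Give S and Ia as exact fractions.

Adjust CN=58 to AMC I: 4.2·58/(10 − 0.058·58) → (1218/5) ÷ (1659/250) = 2900/79 ≈ 36.709
Max retention: S = 1000/(2900/79) − 10 = 500/29 in (≈ 17.241 in)
Initial abstraction Ia = S/5 = (500/29)/5 = 100/29 ≈ 3.448 in

S = 500/29 in ≈ 17.241 in; Ia = 100/29 in ≈ 3.448 in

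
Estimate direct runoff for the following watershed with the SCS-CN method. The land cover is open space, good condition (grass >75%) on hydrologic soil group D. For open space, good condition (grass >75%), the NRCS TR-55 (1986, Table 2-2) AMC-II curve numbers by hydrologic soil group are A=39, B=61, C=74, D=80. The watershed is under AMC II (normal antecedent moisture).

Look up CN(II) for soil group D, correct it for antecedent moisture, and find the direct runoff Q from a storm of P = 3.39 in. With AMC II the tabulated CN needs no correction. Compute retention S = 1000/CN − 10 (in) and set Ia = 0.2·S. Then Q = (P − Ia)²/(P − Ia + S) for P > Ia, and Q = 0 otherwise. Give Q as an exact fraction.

NRCS table: open space, good condition (grass >75%), soil group D → CN(II) = 80
CN(II) = 80; AMC II needs no correction.
Max retention: S = 1000/80 − 10 = 5/2 in (≈ 2.500 in)
Initial abstraction Ia = S/5 = (5/2)/5 = 1/2 ≈ 0.500 in
P − Ia = 3.390 − 0.500 = 289/100 ≈ 2.890 in (> 0, runoff occurs)
Q = (289/100)²/((289/100) + 5/2) = (83521/10000)/(539/100) = 83521/53900 in ≈ 1.550 in

Q = 83521/53900 in ≈ 1.550 in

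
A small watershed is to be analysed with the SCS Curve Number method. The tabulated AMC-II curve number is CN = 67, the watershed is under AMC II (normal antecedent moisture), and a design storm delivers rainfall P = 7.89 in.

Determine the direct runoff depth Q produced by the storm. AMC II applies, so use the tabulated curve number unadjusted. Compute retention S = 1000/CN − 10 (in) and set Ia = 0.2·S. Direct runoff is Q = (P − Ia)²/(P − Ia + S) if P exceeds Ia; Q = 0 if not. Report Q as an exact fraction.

Q = 237807241/59006900 in ≈ 4.030 in

AMC II — tabulated CN = 67 applies directly.
Max retention: S = 1000/67 − 10 = 330/67 in (≈ 4.925 in)
Ia = 0.2S: 0.2·4.925 = 0.985 in (exactly 66/67)
Since P=7.890 > Ia=0.985: effective rainfall P−Ia = 46263/6700 in
Q = (46263/6700)²/((46263/6700) + 330/67) = (2140265169/44890000)/(79263/6700) = 237807241/59006900 in ≈ 4.030 in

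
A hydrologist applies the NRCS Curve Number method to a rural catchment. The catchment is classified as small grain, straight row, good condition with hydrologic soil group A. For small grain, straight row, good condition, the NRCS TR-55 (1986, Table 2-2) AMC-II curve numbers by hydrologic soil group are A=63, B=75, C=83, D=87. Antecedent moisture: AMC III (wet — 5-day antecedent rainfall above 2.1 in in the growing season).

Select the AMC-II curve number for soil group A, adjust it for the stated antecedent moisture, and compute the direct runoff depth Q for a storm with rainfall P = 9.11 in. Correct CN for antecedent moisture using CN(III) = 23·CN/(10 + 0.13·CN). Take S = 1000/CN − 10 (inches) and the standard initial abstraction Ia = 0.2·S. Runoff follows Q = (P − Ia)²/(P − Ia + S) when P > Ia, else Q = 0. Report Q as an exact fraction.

NRCS table: small grain, straight row, good condition, soil group A → CN(II) = 63
CN(III) from CN(II)=63: (23·63)/(10 + 0.13·63) = 144900/1819 ≈ 79.659
Retention S: 1000/CN − 10 with CN=79.659 → S = 3700/1449 ≈ 2.553 in
Initial abstraction Ia = S/5 = (3700/1449)/5 = 740/1449 ≈ 0.511 in
Since P=9.110 > Ia=0.511: effective rainfall P−Ia = 1246039/144900 in
Q: (1246039/144900)² ÷ (1616039/144900) = 1552613189521/234164051100 in (≈ 6.630 in)

Q = 1552613189521/234164051100 in ≈ 6.630 in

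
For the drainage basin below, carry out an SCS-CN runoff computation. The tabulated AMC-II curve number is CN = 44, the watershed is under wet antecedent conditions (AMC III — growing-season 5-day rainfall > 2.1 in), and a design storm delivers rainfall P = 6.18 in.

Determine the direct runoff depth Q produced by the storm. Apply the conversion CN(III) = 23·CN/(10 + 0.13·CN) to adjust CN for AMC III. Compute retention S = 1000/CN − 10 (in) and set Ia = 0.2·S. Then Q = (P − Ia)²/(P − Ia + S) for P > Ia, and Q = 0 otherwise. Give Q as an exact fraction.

Adjust CN=44 to AMC III: 23·44/(10 + 0.13·44) → 1012 ÷ (393/25) = 25300/393 ≈ 64.377
S = 1000/(25300/393) − 10 = 1400/253 in ≈ 5.534 in
Ia = 0.2S: 0.2·5.534 = 1.107 in (exactly 280/253)
Excess rainfall: 6.180 − 1.107 = 5.073 in; P > Ia so Q > 0
Runoff Q = (P−Ia)²/(P−Ia+S) = (5.073)²/(5.073+5.534) = 4118687329/1697339050 ≈ 2.427 in

Q = 4118687329/1697339050 in ≈ 2.427 in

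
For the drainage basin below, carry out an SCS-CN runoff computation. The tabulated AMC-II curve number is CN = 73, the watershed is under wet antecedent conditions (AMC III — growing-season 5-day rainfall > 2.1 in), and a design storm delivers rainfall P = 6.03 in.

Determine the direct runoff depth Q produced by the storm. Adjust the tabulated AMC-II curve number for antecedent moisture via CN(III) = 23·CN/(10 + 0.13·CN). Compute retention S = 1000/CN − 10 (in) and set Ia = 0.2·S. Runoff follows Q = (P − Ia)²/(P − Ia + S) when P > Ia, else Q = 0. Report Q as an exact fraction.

Q = 102066831441/22917174700 in ≈ 4.454 in

Adjust CN=73 to AMC III: 23·73/(10 + 0.13·73) → 1679 ÷ (1949/100) = 167900/1949 ≈ 86.147
Retention S: 1000/CN − 10 with CN=86.147 → S = 2700/1679 ≈ 1.608 in
Ia = 0.2·(2700/1679) = 540/1679 in ≈ 0.322 in
P − Ia = 6.030 − 0.322 = 958437/167900 ≈ 5.708 in (> 0, runoff occurs)
Q = (958437/167900)²/((958437/167900) + 2700/1679) = (918601482969/28190410000)/(1228437/167900) = 102066831441/22917174700 in ≈ 4.454 in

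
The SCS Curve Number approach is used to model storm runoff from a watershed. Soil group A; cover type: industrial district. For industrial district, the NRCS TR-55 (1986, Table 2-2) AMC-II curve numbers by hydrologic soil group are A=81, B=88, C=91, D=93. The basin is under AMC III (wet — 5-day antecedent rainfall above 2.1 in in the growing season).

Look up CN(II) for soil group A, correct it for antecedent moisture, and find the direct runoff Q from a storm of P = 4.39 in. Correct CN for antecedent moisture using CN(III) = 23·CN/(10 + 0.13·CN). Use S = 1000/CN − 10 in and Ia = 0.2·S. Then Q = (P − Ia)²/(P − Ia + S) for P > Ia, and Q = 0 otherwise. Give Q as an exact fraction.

NRCS table: industrial district, soil group A → CN(II) = 81
Adjust CN=81 to AMC III: 23·81/(10 + 0.13·81) → 1863 ÷ (2053/100) = 186300/2053 ≈ 90.745
Max retention: S = 1000/(186300/2053) − 10 = 1900/1863 in (≈ 1.020 in)
Ia = 0.2S: 0.2·1.020 = 0.204 in (exactly 380/1863)
P − Ia = 4.390 − 0.204 = 779857/186300 ≈ 4.186 in (> 0, runoff occurs)
Q = (779857/186300)²/((779857/186300) + 1900/1863) = (608176940449/34707690000)/(969857/186300) = 608176940449/180684359100 in ≈ 3.366 in

Q = 608176940449/180684359100 in ≈ 3.366 in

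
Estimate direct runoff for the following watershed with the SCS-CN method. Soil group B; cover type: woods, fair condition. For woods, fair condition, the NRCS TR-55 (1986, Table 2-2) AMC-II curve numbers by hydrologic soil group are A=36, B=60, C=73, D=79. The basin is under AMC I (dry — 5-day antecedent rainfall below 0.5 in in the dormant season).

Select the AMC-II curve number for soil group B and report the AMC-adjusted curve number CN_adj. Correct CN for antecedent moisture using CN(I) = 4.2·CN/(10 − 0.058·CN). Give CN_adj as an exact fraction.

NRCS table: woods, fair condition, soil group B → CN(II) = 60
Dry (AMC I): CN(I) = 4.2·60/(10 − 0.058·60) = 252/(163/25) = 6300/163 ≈ 38.650

CN_adj = 6300/163 ≈ 38.650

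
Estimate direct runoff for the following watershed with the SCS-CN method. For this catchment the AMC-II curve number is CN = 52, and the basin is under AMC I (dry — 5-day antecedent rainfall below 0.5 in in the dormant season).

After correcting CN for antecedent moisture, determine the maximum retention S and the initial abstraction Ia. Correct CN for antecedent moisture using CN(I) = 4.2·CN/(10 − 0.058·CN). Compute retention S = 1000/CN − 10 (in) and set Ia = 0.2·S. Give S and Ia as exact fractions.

CN(I) from CN(II)=52: (4.2·52)/(10 − 0.058·52) = 9100/291 ≈ 31.271
Retention S: 1000/CN − 10 with CN=31.271 → S = 2000/91 ≈ 21.978 in
Ia = 0.2S: 0.2·21.978 = 4.396 in (exactly 400/91)

S = 2000/91 in ≈ 21.978 in; Ia = 400/91 in ≈ 4.396 in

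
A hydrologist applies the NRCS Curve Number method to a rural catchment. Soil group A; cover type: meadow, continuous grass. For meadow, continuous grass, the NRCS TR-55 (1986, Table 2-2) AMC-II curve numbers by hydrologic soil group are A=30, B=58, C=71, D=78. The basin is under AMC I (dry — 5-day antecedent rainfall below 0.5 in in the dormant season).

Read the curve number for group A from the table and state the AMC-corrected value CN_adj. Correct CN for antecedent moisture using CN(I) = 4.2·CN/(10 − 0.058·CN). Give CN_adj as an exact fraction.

NRCS table: meadow, continuous grass, soil group A → CN(II) = 30
Dry (AMC I): CN(I) = 4.2·30/(10 − 0.058·30) = 126/(413/50) = 900/59 ≈ 15.254

CN_adj = 900/59 ≈ 15.254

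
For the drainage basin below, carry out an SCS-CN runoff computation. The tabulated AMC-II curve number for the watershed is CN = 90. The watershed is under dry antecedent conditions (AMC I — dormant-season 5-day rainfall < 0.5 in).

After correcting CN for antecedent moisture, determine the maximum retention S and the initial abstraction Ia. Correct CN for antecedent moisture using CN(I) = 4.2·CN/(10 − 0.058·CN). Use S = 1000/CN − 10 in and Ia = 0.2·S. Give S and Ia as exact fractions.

Dry (AMC I): CN(I) = 4.2·90/(10 − 0.058·90) = 378/(239/50) = 18900/239 ≈ 79.079
Max retention: S = 1000/(18900/239) − 10 = 500/189 in (≈ 2.646 in)
Initial abstraction Ia = S/5 = (500/189)/5 = 100/189 ≈ 0.529 in

S = 500/189 in ≈ 2.646 in; Ia = 100/189 in ≈ 0.529 in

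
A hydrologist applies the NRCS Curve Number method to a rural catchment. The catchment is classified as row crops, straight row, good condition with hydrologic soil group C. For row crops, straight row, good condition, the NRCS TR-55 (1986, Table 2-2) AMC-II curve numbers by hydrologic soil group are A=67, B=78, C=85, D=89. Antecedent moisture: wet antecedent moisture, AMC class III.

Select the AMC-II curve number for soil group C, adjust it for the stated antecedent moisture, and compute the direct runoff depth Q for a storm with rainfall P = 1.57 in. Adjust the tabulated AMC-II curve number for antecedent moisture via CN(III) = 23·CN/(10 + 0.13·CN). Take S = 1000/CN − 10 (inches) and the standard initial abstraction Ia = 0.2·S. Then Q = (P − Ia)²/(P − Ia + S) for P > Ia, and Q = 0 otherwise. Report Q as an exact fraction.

Q = 3067719769/3338631700 in ≈ 0.919 in

NRCS table: row crops, straight row, good condition, soil group C → CN(II) = 85
Wet (AMC III): CN(III) = 23·85/(10 + 0.13·85) = 1955/(421/20) = 39100/421 ≈ 92.874
Retention S: 1000/CN − 10 with CN=92.874 → S = 300/391 ≈ 0.767 in
Ia = 0.2·(300/391) = 60/391 in ≈ 0.153 in
Excess rainfall: 1.570 − 0.153 = 1.417 in; P > Ia so Q > 0
Q: (55387/39100)² ÷ (85387/39100) = 3067719769/3338631700 in (≈ 0.919 in)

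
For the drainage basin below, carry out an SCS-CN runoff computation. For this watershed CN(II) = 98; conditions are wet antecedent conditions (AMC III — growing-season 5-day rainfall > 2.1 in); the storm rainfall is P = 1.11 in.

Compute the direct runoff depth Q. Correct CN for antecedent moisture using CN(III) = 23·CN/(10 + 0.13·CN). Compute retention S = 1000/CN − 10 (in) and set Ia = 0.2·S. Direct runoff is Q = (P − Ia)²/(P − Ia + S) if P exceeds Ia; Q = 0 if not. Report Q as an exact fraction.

Q = 15152871409/15000031900 in ≈ 1.010 in

Wet (AMC III): CN(III) = 23·98/(10 + 0.13·98) = 2254/(1137/50) = 112700/1137 ≈ 99.120
S = 1000/(112700/1137) − 10 = 100/1127 in ≈ 0.089 in
Initial abstraction Ia = S/5 = (100/1127)/5 = 20/1127 ≈ 0.018 in
Since P=1.110 > Ia=0.018: effective rainfall P−Ia = 123097/112700 in
Q: (123097/112700)² ÷ (133097/112700) = 15152871409/15000031900 in (≈ 1.010 in)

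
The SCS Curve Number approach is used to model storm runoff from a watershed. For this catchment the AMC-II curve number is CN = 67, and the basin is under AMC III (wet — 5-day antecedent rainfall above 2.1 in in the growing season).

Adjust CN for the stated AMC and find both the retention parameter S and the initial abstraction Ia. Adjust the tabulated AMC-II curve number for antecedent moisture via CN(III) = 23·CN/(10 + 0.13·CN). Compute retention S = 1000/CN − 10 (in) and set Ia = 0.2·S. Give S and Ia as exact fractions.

CN(III) from CN(II)=67: (23·67)/(10 + 0.13·67) = 154100/1871 ≈ 82.362
Max retention: S = 1000/(154100/1871) − 10 = 3300/1541 in (≈ 2.141 in)
Initial abstraction Ia = S/5 = (3300/1541)/5 = 660/1541 ≈ 0.428 in

S = 3300/1541 in ≈ 2.141 in; Ia = 660/1541 in ≈ 0.428 in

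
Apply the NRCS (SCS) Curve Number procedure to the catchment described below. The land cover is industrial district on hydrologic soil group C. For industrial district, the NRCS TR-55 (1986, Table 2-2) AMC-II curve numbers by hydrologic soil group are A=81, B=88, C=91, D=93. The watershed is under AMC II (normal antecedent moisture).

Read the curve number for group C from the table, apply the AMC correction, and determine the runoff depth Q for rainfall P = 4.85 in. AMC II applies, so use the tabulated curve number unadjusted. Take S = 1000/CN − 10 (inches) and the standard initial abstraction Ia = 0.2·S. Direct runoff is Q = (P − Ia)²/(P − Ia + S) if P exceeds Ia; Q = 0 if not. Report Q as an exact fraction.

NRCS table: industrial district, soil group C → CN(II) = 91
CN(II) = 91; AMC II needs no correction.
Max retention: S = 1000/91 − 10 = 90/91 in (≈ 0.989 in)
Ia = 0.2S: 0.2·0.989 = 0.198 in (exactly 18/91)
Excess rainfall: 4.850 − 0.198 = 4.652 in; P > Ia so Q > 0
Runoff Q = (P−Ia)²/(P−Ia+S) = (4.652)²/(4.652+0.989) = 71690089/18685940 ≈ 3.837 in

Q = 71690089/18685940 in ≈ 3.837 in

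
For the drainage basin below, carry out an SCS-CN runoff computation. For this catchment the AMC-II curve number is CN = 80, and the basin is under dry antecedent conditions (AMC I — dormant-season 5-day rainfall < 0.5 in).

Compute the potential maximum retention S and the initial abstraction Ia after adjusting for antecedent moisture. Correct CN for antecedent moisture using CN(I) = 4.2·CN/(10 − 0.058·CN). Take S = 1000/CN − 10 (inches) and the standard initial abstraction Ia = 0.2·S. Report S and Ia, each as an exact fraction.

CN(I) from CN(II)=80: (4.2·80)/(10 − 0.058·80) = 4200/67 ≈ 62.687
S = 1000/(4200/67) − 10 = 125/21 in ≈ 5.952 in
Ia = 0.2·(125/21) = 25/21 in ≈ 1.190 in

S = 125/21 in ≈ 5.952 in; Ia = 25/21 in ≈ 1.190 in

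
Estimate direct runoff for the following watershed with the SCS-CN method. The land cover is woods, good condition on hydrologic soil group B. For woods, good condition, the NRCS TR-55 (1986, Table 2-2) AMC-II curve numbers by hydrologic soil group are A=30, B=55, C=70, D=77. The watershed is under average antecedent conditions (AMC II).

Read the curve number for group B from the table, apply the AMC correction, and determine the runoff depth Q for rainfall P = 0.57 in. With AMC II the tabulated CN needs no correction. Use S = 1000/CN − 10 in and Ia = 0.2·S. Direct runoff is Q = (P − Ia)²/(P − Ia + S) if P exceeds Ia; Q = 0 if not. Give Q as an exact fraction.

NRCS table: woods, good condition, soil group B → CN(II) = 55
Average conditions: CN = 55 (no AMC adjustment).
Max retention: S = 1000/55 − 10 = 90/11 in (≈ 8.182 in)
Ia = 0.2S: 0.2·8.182 = 1.636 in (exactly 18/11)
P = 0.570 ≤ Ia = 1.636 in: entire storm abstracted, Q = 0.

Q = 0 in ≈ 0.000 in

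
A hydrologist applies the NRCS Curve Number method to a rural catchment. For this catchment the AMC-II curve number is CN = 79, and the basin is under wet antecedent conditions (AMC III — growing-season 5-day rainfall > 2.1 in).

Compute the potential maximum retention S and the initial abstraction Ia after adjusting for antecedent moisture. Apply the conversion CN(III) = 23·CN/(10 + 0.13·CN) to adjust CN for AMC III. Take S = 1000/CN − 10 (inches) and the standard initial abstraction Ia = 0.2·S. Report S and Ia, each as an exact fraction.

Adjust CN=79 to AMC III: 23·79/(10 + 0.13·79) → 1817 ÷ (2027/100) = 181700/2027 ≈ 89.640
S = 1000/(181700/2027) − 10 = 2100/1817 in ≈ 1.156 in
Initial abstraction Ia = S/5 = (2100/1817)/5 = 420/1817 ≈ 0.231 in

S = 2100/1817 in ≈ 1.156 in; Ia = 420/1817 in ≈ 0.231 in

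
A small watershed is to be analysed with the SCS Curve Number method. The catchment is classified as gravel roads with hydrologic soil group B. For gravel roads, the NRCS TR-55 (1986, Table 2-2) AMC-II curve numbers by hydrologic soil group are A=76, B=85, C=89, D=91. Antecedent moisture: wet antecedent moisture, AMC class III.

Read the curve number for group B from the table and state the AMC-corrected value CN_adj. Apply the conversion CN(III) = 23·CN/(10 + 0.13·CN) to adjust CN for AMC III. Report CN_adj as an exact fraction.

NRCS table: gravel roads, soil group B → CN(II) = 85
CN(III) from CN(II)=85: (23·85)/(10 + 0.13·85) = 39100/421 ≈ 92.874

CN_adj = 39100/421 ≈ 92.874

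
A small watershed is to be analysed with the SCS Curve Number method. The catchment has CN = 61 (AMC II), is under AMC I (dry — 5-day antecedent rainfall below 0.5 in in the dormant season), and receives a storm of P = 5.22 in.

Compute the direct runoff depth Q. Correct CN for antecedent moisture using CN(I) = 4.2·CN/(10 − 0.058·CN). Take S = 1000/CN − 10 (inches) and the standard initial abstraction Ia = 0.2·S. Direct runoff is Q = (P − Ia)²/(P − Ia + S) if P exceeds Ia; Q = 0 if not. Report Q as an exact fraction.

Q = 2157323809/7930393450 in ≈ 0.272 in

CN(I) from CN(II)=61: (4.2·61)/(10 − 0.058·61) = 42700/1077 ≈ 39.647
Max retention: S = 1000/(42700/1077) − 10 = 6500/427 in (≈ 15.222 in)
Initial abstraction Ia = S/5 = (6500/427)/5 = 1300/427 ≈ 3.044 in
Since P=5.220 > Ia=3.044: effective rainfall P−Ia = 46447/21350 in
Runoff Q = (P−Ia)²/(P−Ia+S) = (2.176)²/(2.176+15.222) = 2157323809/7930393450 ≈ 0.272 in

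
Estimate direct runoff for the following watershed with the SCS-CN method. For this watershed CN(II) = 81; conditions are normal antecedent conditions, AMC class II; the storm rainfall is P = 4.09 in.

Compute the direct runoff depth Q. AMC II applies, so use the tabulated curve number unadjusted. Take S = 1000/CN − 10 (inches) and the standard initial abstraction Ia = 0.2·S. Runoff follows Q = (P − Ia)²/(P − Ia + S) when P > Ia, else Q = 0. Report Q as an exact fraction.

Q = 860190241/391464900 in ≈ 2.197 in

Average conditions: CN = 81 (no AMC adjustment).
S = 1000/81 − 10 = 190/81 in ≈ 2.346 in
Ia = 0.2·(190/81) = 38/81 in ≈ 0.469 in
P − Ia = 4.090 − 0.469 = 29329/8100 ≈ 3.621 in (> 0, runoff occurs)
Q = (29329/8100)²/((29329/8100) + 190/81) = (860190241/65610000)/(48329/8100) = 860190241/391464900 in ≈ 2.197 in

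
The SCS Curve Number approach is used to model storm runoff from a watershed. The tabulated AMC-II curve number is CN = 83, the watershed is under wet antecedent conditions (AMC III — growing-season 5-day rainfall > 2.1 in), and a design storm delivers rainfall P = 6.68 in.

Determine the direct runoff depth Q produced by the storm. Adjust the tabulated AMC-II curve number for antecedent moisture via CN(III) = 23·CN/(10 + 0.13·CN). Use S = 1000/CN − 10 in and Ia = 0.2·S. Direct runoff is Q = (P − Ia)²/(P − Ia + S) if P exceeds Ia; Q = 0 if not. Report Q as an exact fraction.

Wet (AMC III): CN(III) = 23·83/(10 + 0.13·83) = 1909/(2079/100) = 190900/2079 ≈ 91.823
Max retention: S = 1000/(190900/2079) − 10 = 1700/1909 in (≈ 0.891 in)
Ia = 0.2·(1700/1909) = 340/1909 in ≈ 0.178 in
Since P=6.680 > Ia=0.178: effective rainfall P−Ia = 310303/47725 in
Q = (310303/47725)²/((310303/47725) + 1700/1909) = (96287951809/2277675625)/(352803/47725) = 96287951809/16837523175 in ≈ 5.719 in

Q = 96287951809/16837523175 in ≈ 5.719 in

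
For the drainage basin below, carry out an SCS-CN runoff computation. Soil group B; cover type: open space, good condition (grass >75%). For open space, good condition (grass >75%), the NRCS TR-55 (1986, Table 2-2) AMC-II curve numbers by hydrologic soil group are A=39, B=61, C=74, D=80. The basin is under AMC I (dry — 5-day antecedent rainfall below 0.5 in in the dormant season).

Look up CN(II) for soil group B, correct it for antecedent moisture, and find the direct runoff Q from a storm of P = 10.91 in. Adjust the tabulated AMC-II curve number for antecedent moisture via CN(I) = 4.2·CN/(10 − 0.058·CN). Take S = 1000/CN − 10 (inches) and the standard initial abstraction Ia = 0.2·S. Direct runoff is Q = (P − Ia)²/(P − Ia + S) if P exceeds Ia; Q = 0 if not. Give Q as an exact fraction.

NRCS table: open space, good condition (grass >75%), soil group B → CN(II) = 61
CN(I) from CN(II)=61: (4.2·61)/(10 − 0.058·61) = 42700/1077 ≈ 39.647
Retention S: 1000/CN − 10 with CN=39.647 → S = 6500/427 ≈ 15.222 in
Ia = 0.2S: 0.2·15.222 = 3.044 in (exactly 1300/427)
P − Ia = 10.910 − 3.044 = 335857/42700 ≈ 7.866 in (> 0, runoff occurs)
Runoff Q = (P−Ia)²/(P−Ia+S) = (7.866)²/(7.866+15.222) = 112799924449/42096093900 ≈ 2.680 in

Q = 112799924449/42096093900 in ≈ 2.680 in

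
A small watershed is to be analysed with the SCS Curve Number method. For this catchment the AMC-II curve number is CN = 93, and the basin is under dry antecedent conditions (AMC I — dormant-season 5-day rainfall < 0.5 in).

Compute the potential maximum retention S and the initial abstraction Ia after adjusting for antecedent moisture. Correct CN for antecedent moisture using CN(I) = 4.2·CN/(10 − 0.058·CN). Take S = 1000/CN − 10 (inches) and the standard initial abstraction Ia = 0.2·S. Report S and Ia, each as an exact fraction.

S = 500/279 in ≈ 1.792 in; Ia = 100/279 in ≈ 0.358 in

Adjust CN=93 to AMC I: 4.2·93/(10 − 0.058·93) → (1953/5) ÷ (2303/500) = 27900/329 ≈ 84.802
S = 1000/(27900/329) − 10 = 500/279 in ≈ 1.792 in
Ia = 0.2S: 0.2·1.792 = 0.358 in (exactly 100/279)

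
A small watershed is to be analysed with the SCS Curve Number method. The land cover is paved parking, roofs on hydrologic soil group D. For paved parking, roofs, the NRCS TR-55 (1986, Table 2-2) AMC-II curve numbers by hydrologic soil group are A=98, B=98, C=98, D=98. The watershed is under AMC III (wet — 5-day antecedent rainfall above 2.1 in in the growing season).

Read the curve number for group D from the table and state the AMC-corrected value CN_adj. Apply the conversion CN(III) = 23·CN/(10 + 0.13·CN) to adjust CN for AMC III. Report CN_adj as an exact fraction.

CN_adj = 112700/1137 ≈ 99.120

NRCS table: paved parking, roofs, soil group D → CN(II) = 98
Wet (AMC III): CN(III) = 23·98/(10 + 0.13·98) = 2254/(1137/50) = 112700/1137 ≈ 99.120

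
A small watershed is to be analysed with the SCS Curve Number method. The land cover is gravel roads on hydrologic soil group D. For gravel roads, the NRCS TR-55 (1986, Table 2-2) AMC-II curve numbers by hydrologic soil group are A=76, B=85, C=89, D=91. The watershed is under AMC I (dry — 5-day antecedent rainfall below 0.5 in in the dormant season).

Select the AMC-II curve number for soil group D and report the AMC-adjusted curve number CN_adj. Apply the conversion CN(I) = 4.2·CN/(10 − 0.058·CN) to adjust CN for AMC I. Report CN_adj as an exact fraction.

NRCS table: gravel roads, soil group D → CN(II) = 91
Adjust CN=91 to AMC I: 4.2·91/(10 − 0.058·91) → (1911/5) ÷ (2361/500) = 63700/787 ≈ 80.940

CN_adj = 63700/787 ≈ 80.940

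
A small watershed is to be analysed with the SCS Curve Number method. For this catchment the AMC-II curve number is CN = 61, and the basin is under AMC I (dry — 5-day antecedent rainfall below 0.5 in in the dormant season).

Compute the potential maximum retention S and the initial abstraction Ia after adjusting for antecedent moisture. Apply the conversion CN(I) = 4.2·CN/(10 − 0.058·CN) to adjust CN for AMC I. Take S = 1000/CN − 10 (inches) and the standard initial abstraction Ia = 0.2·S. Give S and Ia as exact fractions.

S = 6500/427 in ≈ 15.222 in; Ia = 1300/427 in ≈ 3.044 in

CN(I) from CN(II)=61: (4.2·61)/(10 − 0.058·61) = 42700/1077 ≈ 39.647
Max retention: S = 1000/(42700/1077) − 10 = 6500/427 in (≈ 15.222 in)
Ia = 0.2S: 0.2·15.222 = 3.044 in (exactly 1300/427)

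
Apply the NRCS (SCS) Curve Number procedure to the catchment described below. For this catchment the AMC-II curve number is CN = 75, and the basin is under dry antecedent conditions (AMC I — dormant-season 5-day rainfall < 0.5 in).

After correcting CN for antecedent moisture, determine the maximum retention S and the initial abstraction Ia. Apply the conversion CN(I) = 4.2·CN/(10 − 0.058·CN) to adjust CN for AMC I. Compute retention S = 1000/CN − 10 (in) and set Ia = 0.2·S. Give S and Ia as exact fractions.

S = 500/63 in ≈ 7.937 in; Ia = 100/63 in ≈ 1.587 in

CN(I) from CN(II)=75: (4.2·75)/(10 − 0.058·75) = 6300/113 ≈ 55.752
Retention S: 1000/CN − 10 with CN=55.752 → S = 500/63 ≈ 7.937 in
Ia = 0.2·(500/63) = 100/63 in ≈ 1.587 in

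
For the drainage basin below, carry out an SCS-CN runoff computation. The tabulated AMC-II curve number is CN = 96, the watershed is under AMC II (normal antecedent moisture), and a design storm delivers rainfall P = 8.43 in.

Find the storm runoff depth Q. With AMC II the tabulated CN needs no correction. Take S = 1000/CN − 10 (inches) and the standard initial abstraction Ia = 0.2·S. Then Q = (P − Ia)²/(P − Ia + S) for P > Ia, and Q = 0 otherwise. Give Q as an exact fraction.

AMC II — tabulated CN = 96 applies directly.
S = 1000/96 − 10 = 5/12 in ≈ 0.417 in
Initial abstraction Ia = S/5 = (5/12)/5 = 1/12 ≈ 0.083 in
Since P=8.430 > Ia=0.083: effective rainfall P−Ia = 626/75 in
Q = (626/75)²/((626/75) + 5/12) = (391876/5625)/(2629/300) = 1567504/197175 in ≈ 7.950 in

Q = 1567504/197175 in ≈ 7.950 in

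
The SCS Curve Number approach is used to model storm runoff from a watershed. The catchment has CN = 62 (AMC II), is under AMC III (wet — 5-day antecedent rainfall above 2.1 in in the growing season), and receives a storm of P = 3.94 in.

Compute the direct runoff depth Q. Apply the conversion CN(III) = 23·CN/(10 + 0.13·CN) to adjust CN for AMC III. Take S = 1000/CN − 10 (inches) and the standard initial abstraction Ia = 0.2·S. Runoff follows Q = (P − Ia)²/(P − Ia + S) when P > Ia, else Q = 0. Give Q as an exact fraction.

Q = 14752774521/7716834650 in ≈ 1.912 in

CN(III) from CN(II)=62: (23·62)/(10 + 0.13·62) = 71300/903 ≈ 78.959
S = 1000/(71300/903) − 10 = 1900/713 in ≈ 2.665 in
Ia = 0.2S: 0.2·2.665 = 0.533 in (exactly 380/713)
P − Ia = 3.940 − 0.533 = 121461/35650 ≈ 3.407 in (> 0, runoff occurs)
Runoff Q = (P−Ia)²/(P−Ia+S) = (3.407)²/(3.407+2.665) = 14752774521/7716834650 ≈ 1.912 in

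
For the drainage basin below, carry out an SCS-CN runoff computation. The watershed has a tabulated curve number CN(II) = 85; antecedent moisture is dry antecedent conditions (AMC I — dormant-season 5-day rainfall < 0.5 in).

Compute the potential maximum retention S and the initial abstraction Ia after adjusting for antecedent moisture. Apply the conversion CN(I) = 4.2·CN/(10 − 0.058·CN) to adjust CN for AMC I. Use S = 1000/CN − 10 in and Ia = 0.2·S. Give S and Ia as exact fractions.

Adjust CN=85 to AMC I: 4.2·85/(10 − 0.058·85) → 357 ÷ (507/100) = 11900/169 ≈ 70.414
Max retention: S = 1000/(11900/169) − 10 = 500/119 in (≈ 4.202 in)
Ia = 0.2·(500/119) = 100/119 in ≈ 0.840 in

S = 500/119 in ≈ 4.202 in; Ia = 100/119 in ≈ 0.840 in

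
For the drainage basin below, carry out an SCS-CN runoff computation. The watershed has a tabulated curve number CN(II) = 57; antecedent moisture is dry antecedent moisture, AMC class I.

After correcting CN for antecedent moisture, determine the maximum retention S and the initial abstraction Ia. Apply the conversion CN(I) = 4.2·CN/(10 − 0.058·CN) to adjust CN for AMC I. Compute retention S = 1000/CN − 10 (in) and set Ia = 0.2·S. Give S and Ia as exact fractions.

Adjust CN=57 to AMC I: 4.2·57/(10 − 0.058·57) → (1197/5) ÷ (3347/500) = 119700/3347 ≈ 35.763
Retention S: 1000/CN − 10 with CN=35.763 → S = 21500/1197 ≈ 17.962 in
Initial abstraction Ia = S/5 = (21500/1197)/5 = 4300/1197 ≈ 3.592 in

S = 21500/1197 in ≈ 17.962 in; Ia = 4300/1197 in ≈ 3.592 in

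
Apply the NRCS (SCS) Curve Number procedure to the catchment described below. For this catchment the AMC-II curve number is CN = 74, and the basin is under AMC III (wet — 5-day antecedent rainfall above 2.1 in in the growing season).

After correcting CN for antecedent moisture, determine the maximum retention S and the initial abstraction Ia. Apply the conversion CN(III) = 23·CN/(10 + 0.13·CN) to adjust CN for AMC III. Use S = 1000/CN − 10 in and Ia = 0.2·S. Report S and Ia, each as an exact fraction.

Adjust CN=74 to AMC III: 23·74/(10 + 0.13·74) → 1702 ÷ (981/50) = 85100/981 ≈ 86.748
Max retention: S = 1000/(85100/981) − 10 = 1300/851 in (≈ 1.528 in)
Ia = 0.2S: 0.2·1.528 = 0.306 in (exactly 260/851)

S = 1300/851 in ≈ 1.528 in; Ia = 260/851 in ≈ 0.306 in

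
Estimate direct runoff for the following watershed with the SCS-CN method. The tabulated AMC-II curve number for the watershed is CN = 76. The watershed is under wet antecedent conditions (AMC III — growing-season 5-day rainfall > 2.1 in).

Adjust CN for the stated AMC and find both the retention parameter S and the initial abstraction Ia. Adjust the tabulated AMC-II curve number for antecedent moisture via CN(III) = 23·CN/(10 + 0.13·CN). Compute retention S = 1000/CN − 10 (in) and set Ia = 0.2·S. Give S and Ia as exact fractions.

S = 600/437 in ≈ 1.373 in; Ia = 120/437 in ≈ 0.275 in

Wet (AMC III): CN(III) = 23·76/(10 + 0.13·76) = 1748/(497/25) = 43700/497 ≈ 87.928
Max retention: S = 1000/(43700/497) − 10 = 600/437 in (≈ 1.373 in)
Ia = 0.2S: 0.2·1.373 = 0.275 in (exactly 120/437)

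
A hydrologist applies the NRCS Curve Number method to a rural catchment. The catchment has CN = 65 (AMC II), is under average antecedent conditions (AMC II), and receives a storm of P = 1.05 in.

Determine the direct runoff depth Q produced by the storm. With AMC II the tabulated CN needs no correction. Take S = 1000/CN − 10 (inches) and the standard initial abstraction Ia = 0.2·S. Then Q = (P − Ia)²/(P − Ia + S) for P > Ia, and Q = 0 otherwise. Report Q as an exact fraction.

AMC II — tabulated CN = 65 applies directly.
Retention S: 1000/CN − 10 with CN=65.000 → S = 70/13 ≈ 5.385 in
Ia = 0.2·(70/13) = 14/13 in ≈ 1.077 in
P = 1.050 ≤ Ia = 1.077 in: entire storm abstracted, Q = 0.

Q = 0 in ≈ 0.000 in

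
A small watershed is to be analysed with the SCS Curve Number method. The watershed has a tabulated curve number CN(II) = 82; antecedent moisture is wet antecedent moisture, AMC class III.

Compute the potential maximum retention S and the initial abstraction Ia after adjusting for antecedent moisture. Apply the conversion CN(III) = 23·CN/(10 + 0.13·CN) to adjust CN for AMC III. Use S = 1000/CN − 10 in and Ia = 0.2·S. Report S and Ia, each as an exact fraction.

CN(III) from CN(II)=82: (23·82)/(10 + 0.13·82) = 94300/1033 ≈ 91.288
S = 1000/(94300/1033) − 10 = 900/943 in ≈ 0.954 in
Initial abstraction Ia = S/5 = (900/943)/5 = 180/943 ≈ 0.191 in

S = 900/943 in ≈ 0.954 in; Ia = 180/943 in ≈ 0.191 in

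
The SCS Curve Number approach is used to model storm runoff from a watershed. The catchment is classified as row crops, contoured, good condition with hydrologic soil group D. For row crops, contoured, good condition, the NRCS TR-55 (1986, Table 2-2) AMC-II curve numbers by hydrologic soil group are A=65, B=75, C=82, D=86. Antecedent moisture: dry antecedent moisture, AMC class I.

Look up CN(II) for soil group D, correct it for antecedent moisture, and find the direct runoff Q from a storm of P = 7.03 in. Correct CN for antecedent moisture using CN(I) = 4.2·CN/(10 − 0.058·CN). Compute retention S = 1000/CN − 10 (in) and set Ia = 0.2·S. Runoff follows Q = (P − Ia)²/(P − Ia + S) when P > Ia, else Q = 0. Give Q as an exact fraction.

Q = 6510391969/1685862300 in ≈ 3.862 in

NRCS table: row crops, contoured, good condition, soil group D → CN(II) = 86
Adjust CN=86 to AMC I: 4.2·86/(10 − 0.058·86) → (1806/5) ÷ (1253/250) = 12900/179 ≈ 72.067
S = 1000/(12900/179) − 10 = 500/129 in ≈ 3.876 in
Ia = 0.2S: 0.2·3.876 = 0.775 in (exactly 100/129)
Excess rainfall: 7.030 − 0.775 = 6.255 in; P > Ia so Q > 0
Runoff Q = (P−Ia)²/(P−Ia+S) = (6.255)²/(6.255+3.876) = 6510391969/1685862300 ≈ 3.862 in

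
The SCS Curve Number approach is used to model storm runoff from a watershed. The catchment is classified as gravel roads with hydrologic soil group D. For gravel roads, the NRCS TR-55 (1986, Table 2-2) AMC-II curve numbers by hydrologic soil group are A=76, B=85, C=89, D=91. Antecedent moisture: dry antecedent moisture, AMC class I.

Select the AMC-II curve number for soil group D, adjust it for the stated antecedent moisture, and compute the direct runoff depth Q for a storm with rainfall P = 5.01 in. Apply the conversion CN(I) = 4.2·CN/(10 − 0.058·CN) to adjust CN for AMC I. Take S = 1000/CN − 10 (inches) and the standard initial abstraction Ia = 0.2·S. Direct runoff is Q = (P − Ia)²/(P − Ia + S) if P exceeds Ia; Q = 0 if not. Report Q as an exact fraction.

NRCS table: gravel roads, soil group D → CN(II) = 91
Dry (AMC I): CN(I) = 4.2·91/(10 − 0.058·91) = (1911/5)/(2361/500) = 63700/787 ≈ 80.940
Retention S: 1000/CN − 10 with CN=80.940 → S = 1500/637 ≈ 2.355 in
Initial abstraction Ia = S/5 = (1500/637)/5 = 300/637 ≈ 0.471 in
Excess rainfall: 5.010 − 0.471 = 4.539 in; P > Ia so Q > 0
Q: (289137/63700)² ÷ (439137/63700) = 9288911641/3108114100 in (≈ 2.989 in)

Q = 9288911641/3108114100 in ≈ 2.989 in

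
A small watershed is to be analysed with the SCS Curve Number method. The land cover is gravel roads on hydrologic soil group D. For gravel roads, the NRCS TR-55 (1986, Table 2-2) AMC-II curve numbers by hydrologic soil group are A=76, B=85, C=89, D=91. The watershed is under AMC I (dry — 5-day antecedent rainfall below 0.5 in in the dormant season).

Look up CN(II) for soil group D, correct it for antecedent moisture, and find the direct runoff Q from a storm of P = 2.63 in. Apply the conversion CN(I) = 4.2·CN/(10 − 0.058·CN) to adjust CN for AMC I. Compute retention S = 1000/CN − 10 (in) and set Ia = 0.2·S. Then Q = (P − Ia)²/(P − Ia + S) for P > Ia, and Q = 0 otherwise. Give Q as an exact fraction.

Q = 18914775961/18315724700 in ≈ 1.033 in

NRCS table: gravel roads, soil group D → CN(II) = 91
Adjust CN=91 to AMC I: 4.2·91/(10 − 0.058·91) → (1911/5) ÷ (2361/500) = 63700/787 ≈ 80.940
Retention S: 1000/CN − 10 with CN=80.940 → S = 1500/637 ≈ 2.355 in
Initial abstraction Ia = S/5 = (1500/637)/5 = 300/637 ≈ 0.471 in
Excess rainfall: 2.630 − 0.471 = 2.159 in; P > Ia so Q > 0
Q = (137531/63700)²/((137531/63700) + 1500/637) = (18914775961/4057690000)/(287531/63700) = 18914775961/18315724700 in ≈ 1.033 in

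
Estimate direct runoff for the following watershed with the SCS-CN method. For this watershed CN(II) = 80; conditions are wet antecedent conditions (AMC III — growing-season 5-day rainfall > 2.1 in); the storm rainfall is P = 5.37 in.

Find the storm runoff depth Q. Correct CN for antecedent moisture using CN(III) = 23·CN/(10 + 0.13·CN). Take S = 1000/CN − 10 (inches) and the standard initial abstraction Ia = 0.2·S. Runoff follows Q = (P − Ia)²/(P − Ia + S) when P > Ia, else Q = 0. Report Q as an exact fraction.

Q = 140446201/33007300 in ≈ 4.255 in

Adjust CN=80 to AMC III: 23·80/(10 + 0.13·80) → 1840 ÷ (102/5) = 4600/51 ≈ 90.196
Retention S: 1000/CN − 10 with CN=90.196 → S = 25/23 ≈ 1.087 in
Ia = 0.2S: 0.2·1.087 = 0.217 in (exactly 5/23)
Excess rainfall: 5.370 − 0.217 = 5.153 in; P > Ia so Q > 0
Q = (11851/2300)²/((11851/2300) + 25/23) = (140446201/5290000)/(14351/2300) = 140446201/33007300 in ≈ 4.255 in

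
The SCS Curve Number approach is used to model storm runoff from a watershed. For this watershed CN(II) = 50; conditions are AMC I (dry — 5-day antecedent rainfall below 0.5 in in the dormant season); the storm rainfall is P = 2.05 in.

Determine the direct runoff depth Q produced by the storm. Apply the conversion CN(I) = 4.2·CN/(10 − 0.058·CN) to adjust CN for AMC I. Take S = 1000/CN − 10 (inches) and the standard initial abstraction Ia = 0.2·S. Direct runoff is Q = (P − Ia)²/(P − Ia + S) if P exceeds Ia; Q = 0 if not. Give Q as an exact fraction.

Q = 0 in ≈ 0.000 in

Adjust CN=50 to AMC I: 4.2·50/(10 − 0.058·50) → 210 ÷ (71/10) = 2100/71 ≈ 29.577
S = 1000/(2100/71) − 10 = 500/21 in ≈ 23.810 in
Ia = 0.2S: 0.2·23.810 = 4.762 in (exactly 100/21)
P = 2.050 ≤ Ia = 4.762 in: entire storm abstracted, Q = 0.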